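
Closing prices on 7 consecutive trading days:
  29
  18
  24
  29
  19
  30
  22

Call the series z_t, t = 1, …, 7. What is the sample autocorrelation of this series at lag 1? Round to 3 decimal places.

-0.649

Mean z̄ = (29 + 18 + 24 + 29 + 19 + 30 + 22)/7 = 24.4286
Deviations from mean: 4.5714, -6.4286, -0.4286, 4.5714, -5.4286, 5.5714, -2.4286
Σ(z_t−z̄)(z_{t+1}−z̄) = (-29.3878) + (2.7551) + (-1.9592) + (-24.8163) + (-30.2449) + (-13.5306) = -97.1837
Denominator Σ(z_t−z̄)² = 149.7143
r_1 = -97.1837 / 149.7143 = -0.649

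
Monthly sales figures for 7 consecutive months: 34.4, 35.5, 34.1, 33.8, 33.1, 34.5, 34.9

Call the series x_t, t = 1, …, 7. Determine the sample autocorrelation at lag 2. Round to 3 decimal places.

-0.321

Mean x̄ = (34.4 + 35.5 + 34.1 + 33.8 + 33.1 + 34.5 + 34.9)/7 = 34.3286
Deviations from mean: 0.0714, 1.1714, -0.2286, -0.5286, -1.2286, 0.1714, 0.5714
Numerator Σ_{t=1}^{5}(x_t−x̄)(x_{t+2}−x̄) = -1.1473
Denominator Σ(x_t−x̄)² = 3.5743
r_2 = -1.1473 / 3.5743 = -0.321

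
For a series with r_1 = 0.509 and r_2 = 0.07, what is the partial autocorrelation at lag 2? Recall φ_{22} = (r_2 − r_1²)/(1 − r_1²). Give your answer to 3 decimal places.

φ_{22} = (r_2 − r_1²) / (1 − r_1²)
r_1² = (0.509)² = 0.259081
Numerator = 0.07 − 0.2591 = -0.1891; denominator = 1 − 0.2591 = 0.7409
φ_{22} = -0.1891 / 0.7409 = -0.255

-0.255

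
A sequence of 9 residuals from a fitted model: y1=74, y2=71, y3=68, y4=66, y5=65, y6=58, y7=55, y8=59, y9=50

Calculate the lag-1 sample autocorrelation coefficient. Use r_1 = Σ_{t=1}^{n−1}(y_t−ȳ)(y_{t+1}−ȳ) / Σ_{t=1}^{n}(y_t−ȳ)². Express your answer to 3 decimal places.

Mean ȳ = (74 + 71 + 68 + 66 + 65 + 58 + 55 + 59 + 50)/9 = 62.8889
Numerator Σ_{t=1}^{8}(y_t−ȳ)(y_{t+1}−ȳ) = 263.0988
Denominator Σ(y_t−ȳ)² = 496.8889
r_1 = 263.0988 / 496.8889 = 0.529

0.529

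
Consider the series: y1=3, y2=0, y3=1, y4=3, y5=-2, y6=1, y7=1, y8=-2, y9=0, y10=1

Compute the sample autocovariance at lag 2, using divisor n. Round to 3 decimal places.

Mean ȳ = (3 + 0 + 1 + 3 − 2 + 1 + 1 − 2 + 0 + 1)/10 = 0.6000
Σ_{t=1}^{8}(y_t−ȳ)(y_{t+2}−ȳ) = -3.9200
γ_2 = -3.9200 / 10 = -0.392

-0.392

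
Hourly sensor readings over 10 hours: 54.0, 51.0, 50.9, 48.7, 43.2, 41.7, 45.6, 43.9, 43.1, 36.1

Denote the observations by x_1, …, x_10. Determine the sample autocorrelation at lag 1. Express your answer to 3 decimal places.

Mean x̄ = (54.0 + 51.0 + 50.9 + 48.7 + 43.2 + 41.7 + 45.6 + 43.9 + 43.1 + 36.1)/10 = 45.8200
Numerator Σ_{t=1}^{9}(x_t−x̄)(x_{t+1}−x̄) = 119.5556
Denominator Σ(x_t−x̄)² = 257.2960
r_1 = 119.5556 / 257.2960 = 0.465

0.465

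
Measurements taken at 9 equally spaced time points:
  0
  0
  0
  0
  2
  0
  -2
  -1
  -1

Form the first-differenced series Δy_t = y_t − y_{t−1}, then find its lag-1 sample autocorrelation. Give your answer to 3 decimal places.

First differences Δy: 0, 0, 0, 2, -2, -2, 1, 0
Mean of differences = -0.1250
Numerator Σ(Δy_t−Δȳ)(Δy_{t+1}−Δȳ) = -2.1406
Denominator Σ(Δy_t−Δȳ)² = 12.8750
r_1(Δy) = -2.1406 / 12.8750 = -0.166

-0.166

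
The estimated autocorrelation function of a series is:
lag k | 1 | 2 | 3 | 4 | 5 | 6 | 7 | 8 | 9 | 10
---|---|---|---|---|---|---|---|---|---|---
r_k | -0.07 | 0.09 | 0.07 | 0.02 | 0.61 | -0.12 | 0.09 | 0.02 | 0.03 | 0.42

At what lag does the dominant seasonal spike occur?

5

The largest autocorrelation is r_5 = 0.61, with a weaker echo at lag 10 (0.42); the remaining lags stay at or below 0.09.
The dominant spike at lag 5 indicates a seasonal period of 5.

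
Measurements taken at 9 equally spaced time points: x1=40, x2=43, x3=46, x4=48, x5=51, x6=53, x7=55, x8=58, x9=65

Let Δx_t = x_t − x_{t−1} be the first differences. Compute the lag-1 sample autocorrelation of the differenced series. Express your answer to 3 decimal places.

0.072

First differences Δx: 3, 3, 2, 3, 2, 2, 3, 7
Mean of differences = 3.1250
Numerator Σ(Δx_t−Δx̄)(Δx_{t+1}−Δx̄) = 1.3594
Denominator Σ(Δx_t−Δx̄)² = 18.8750
r_1(Δx) = 1.3594 / 18.8750 = 0.072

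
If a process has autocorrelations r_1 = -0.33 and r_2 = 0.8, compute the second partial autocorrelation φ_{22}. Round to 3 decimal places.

0.776

φ_{22} = (r_2 − r_1²) / (1 − r_1²)
r_1² = (-0.33)² = 0.1089
Numerator = 0.8 − 0.1089 = 0.6911; denominator = 1 − 0.1089 = 0.8911
φ_{22} = 0.6911 / 0.8911 = 0.776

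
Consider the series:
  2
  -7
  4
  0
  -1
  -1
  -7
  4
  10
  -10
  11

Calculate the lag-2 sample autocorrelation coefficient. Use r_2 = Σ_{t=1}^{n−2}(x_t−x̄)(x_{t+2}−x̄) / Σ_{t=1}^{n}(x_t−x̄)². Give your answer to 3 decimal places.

0.005

Mean x̄ = (2 − 7 + 4 + 0 − 1 − 1 − 7 + 4 + 10 − 10 + 11)/11 = 0.4545
Numerator Σ_{t=1}^{9}(x_t−x̄)(x_{t+2}−x̄) = 2.4959
Denominator Σ(x_t−x̄)² = 454.7273
r_2 = 2.4959 / 454.7273 = 0.005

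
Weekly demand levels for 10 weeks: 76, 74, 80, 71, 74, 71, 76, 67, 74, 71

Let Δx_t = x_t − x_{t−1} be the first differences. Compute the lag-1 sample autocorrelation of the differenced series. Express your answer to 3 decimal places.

First differences Δx: -2, 6, -9, 3, -3, 5, -9, 7, -3
Mean of differences = -0.5556
Numerator Σ(Δx_t−Δx̄)(Δx_{t+1}−Δx̄) = -246.3086
Denominator Σ(Δx_t−Δx̄)² = 300.2222
r_1(Δx) = -246.3086 / 300.2222 = -0.820

-0.820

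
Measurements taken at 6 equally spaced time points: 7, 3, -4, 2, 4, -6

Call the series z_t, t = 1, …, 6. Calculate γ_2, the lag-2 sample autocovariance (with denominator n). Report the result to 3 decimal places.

Mean z̄ = (7 + 3 − 4 + 2 + 4 − 6)/6 = 1.0000
Deviations: 6.0000, 2.0000, -5.0000, 1.0000, 3.0000, -7.0000
Σ_{t=1}^{4}(z_t−z̄)(z_{t+2}−z̄) = -50.0000
γ_2 = -50.0000 / 6 = -8.333

-8.333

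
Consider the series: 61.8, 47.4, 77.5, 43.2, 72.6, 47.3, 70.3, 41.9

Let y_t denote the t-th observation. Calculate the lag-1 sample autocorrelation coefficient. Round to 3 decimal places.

Mean ȳ = (61.8 + 47.4 + 77.5 + 43.2 + 72.6 + 47.3 + 70.3 + 41.9)/8 = 57.7500
Σ(y_t−ȳ)(y_{t+1}−ȳ) = (-41.9175) + (-204.4125) + (-287.3625) + (-216.0675) + (-155.1825) + (-131.1475) + (-198.9175) = -1235.0075
Denominator Σ(y_t−ȳ)² = 1463.7400
r_1 = -1235.0075 / 1463.7400 = -0.844

-0.844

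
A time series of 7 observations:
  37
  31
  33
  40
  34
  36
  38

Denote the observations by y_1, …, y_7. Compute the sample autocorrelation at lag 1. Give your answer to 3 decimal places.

Mean ȳ = (37 + 31 + 33 + 40 + 34 + 36 + 38)/7 = 35.5714
Deviations from mean: 1.4286, -4.5714, -2.5714, 4.4286, -1.5714, 0.4286, 2.4286
Numerator Σ_{t=1}^{6}(y_t−ȳ)(y_{t+1}−ȳ) = -12.7551
Denominator Σ(y_t−ȳ)² = 57.7143
r_1 = -12.7551 / 57.7143 = -0.221

-0.221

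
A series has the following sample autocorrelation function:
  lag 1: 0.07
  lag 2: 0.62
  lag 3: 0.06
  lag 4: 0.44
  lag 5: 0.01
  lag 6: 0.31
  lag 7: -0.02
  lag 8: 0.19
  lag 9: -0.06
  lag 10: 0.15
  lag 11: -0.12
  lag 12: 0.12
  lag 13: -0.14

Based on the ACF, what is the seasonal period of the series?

The largest autocorrelation is r_2 = 0.62, with weaker echoes at lags 4 (0.44), 6 (0.31), 8 (0.19) and 10 (0.15); the remaining lags stay at or below 0.12.
The dominant spike at lag 2 indicates a seasonal period of 2.

2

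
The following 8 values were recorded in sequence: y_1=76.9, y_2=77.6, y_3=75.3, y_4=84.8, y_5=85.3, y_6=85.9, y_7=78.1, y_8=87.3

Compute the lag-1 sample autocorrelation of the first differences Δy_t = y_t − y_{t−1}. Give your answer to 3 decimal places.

First differences Δy: 0.7, -2.3, 9.5, 0.5, 0.6, -7.8, 9.2
Mean of differences = 1.4857
Numerator Σ(Δy_t−Δȳ)(Δy_{t+1}−Δȳ) = -97.8002
Denominator Σ(Δy_t−Δȳ)² = 226.6686
r_1(Δy) = -97.8002 / 226.6686 = -0.431

-0.431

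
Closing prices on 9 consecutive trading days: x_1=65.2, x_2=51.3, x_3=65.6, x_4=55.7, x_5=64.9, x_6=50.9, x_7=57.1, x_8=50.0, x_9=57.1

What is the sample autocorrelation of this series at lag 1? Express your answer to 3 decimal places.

Mean x̄ = (65.2 + 51.3 + 65.6 + 55.7 + 64.9 + 50.9 + 57.1 + 50.0 + 57.1)/9 = 57.5333
Numerator Σ_{t=1}^{8}(x_t−x̄)(x_{t+1}−x̄) = -165.8278
Denominator Σ(x_t−x̄)² = 321.4600
r_1 = -165.8278 / 321.4600 = -0.516

-0.516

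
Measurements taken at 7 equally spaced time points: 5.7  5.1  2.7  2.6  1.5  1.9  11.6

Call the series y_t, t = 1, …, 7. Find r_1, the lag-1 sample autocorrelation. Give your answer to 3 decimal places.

-0.032

Mean ȳ = (5.7 + 5.1 + 2.7 + 2.6 + 1.5 + 1.9 + 11.6)/7 = 4.4429
Σ(y_t−ȳ)(y_{t+1}−ȳ) = (0.8261) + (-1.1453) + (3.2118) + (5.4233) + (7.4833) + (-18.1996) = -2.4004
Denominator Σ(y_t−ȳ)² = 74.7971
r_1 = -2.4004 / 74.7971 = -0.032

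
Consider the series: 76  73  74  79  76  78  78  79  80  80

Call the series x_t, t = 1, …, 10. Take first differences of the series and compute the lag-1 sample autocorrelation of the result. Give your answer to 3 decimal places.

First differences Δx: -3, 1, 5, -3, 2, 0, 1, 1, 0
Mean of differences = 0.4444
Numerator Σ(Δx_t−Δx̄)(Δx_{t+1}−Δx̄) = -21.3086
Denominator Σ(Δx_t−Δx̄)² = 48.2222
r_1(Δx) = -21.3086 / 48.2222 = -0.442

-0.442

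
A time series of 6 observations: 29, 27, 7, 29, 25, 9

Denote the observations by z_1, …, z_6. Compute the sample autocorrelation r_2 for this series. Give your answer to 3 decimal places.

-0.415

Mean z̄ = (29 + 27 + 7 + 29 + 25 + 9)/6 = 21.0000
Σ(z_t−z̄)(z_{t+2}−z̄) = (-112.0000) + (48.0000) + (-56.0000) + (-96.0000) = -216.0000
Denominator Σ(z_t−z̄)² = 520.0000
r_2 = -216.0000 / 520.0000 = -0.415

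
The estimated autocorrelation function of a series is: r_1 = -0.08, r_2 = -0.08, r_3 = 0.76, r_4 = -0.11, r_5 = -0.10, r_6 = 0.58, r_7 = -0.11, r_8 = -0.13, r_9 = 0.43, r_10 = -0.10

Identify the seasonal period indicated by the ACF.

3

The largest autocorrelation is r_3 = 0.76, with weaker echoes at lags 6 (0.58) and 9 (0.43); the remaining lags stay at or below -0.08.
The dominant spike at lag 3 indicates a seasonal period of 3.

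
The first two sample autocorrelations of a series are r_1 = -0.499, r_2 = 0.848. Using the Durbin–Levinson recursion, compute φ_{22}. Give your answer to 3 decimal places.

0.798

φ_{22} = (r_2 − r_1²) / (1 − r_1²)
r_1² = (-0.499)² = 0.249001
Numerator = 0.848 − 0.2490 = 0.5990; denominator = 1 − 0.2490 = 0.7510
φ_{22} = 0.5990 / 0.7510 = 0.798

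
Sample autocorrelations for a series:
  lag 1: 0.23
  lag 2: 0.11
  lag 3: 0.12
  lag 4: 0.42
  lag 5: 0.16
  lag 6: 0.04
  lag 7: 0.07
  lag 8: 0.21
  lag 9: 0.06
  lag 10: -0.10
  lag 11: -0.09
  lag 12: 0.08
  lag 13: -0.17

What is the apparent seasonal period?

The largest autocorrelation is r_4 = 0.42; the remaining lags stay at or below 0.23. The elevated value at lag 1 (0.23), dropping to 0.11 at lag 2, reflects decaying short-term dependence rather than seasonality.
The dominant spike at lag 4 indicates a seasonal period of 4.

4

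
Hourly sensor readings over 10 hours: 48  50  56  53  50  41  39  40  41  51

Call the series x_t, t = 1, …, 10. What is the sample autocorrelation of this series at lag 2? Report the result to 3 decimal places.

Mean x̄ = (48 + 50 + 56 + 53 + 50 + 41 + 39 + 40 + 41 + 51)/10 = 46.9000
Numerator Σ_{t=1}^{8}(x_t−x̄)(x_{t+2}−x̄) = 55.6800
Denominator Σ(x_t−x̄)² = 336.9000
r_2 = 55.6800 / 336.9000 = 0.165

0.165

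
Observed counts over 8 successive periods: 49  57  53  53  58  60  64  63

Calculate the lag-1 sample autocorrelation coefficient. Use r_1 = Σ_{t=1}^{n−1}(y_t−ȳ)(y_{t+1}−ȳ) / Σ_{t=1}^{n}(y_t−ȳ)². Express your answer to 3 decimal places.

0.407

Mean ȳ = (49 + 57 + 53 + 53 + 58 + 60 + 64 + 63)/8 = 57.1250
Deviations from mean: -8.1250, -0.1250, -4.1250, -4.1250, 0.8750, 2.8750, 6.8750, 5.8750
Σ(y_t−ȳ)(y_{t+1}−ȳ) = (1.0156) + (0.5156) + (17.0156) + (-3.6094) + (2.5156) + (19.7656) + (40.3906) = 77.6094
Denominator Σ(y_t−ȳ)² = 190.8750
r_1 = 77.6094 / 190.8750 = 0.407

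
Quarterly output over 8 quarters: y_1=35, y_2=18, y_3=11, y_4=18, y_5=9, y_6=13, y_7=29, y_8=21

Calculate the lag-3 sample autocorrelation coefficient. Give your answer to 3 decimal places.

0.026

Mean ȳ = (35 + 18 + 11 + 18 + 9 + 13 + 29 + 21)/8 = 19.2500
Deviations from mean: 15.7500, -1.2500, -8.2500, -1.2500, -10.2500, -6.2500, 9.7500, 1.7500
Σ(y_t−ȳ)(y_{t+3}−ȳ) = (-19.6875) + (12.8125) + (51.5625) + (-12.1875) + (-17.9375) = 14.5625
Denominator Σ(y_t−ȳ)² = 561.5000
r_3 = 14.5625 / 561.5000 = 0.026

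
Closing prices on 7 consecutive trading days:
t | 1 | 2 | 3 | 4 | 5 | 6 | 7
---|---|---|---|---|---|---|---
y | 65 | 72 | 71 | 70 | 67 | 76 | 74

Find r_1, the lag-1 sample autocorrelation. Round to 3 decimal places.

Mean ȳ = (65 + 72 + 71 + 70 + 67 + 76 + 74)/7 = 70.7143
Deviations from mean: -5.7143, 1.2857, 0.2857, -0.7143, -3.7143, 5.2857, 3.2857
Σ(y_t−ȳ)(y_{t+1}−ȳ) = (-7.3469) + (0.3673) + (-0.2041) + (2.6531) + (-19.6327) + (17.3673) = -6.7959
Denominator Σ(y_t−ȳ)² = 87.4286
r_1 = -6.7959 / 87.4286 = -0.078

-0.078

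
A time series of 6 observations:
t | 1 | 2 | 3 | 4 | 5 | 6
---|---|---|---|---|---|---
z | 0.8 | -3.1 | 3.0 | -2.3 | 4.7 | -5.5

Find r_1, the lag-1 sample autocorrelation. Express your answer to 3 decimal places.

Mean z̄ = (0.8 − 3.1 + 3.0 − 2.3 + 4.7 − 5.5)/6 = -0.4000
Deviations from mean: 1.2000, -2.7000, 3.4000, -1.9000, 5.1000, -5.1000
Σ(z_t−z̄)(z_{t+1}−z̄) = (-3.2400) + (-9.1800) + (-6.4600) + (-9.6900) + (-26.0100) = -54.5800
Denominator Σ(z_t−z̄)² = 75.9200
r_1 = -54.5800 / 75.9200 = -0.719

-0.719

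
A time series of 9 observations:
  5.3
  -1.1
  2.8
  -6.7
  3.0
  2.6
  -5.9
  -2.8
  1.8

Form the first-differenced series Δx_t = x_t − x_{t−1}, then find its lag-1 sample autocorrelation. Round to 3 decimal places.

First differences Δx: -6.4, 3.9, -9.5, 9.7, -0.4, -8.5, 3.1, 4.6
Mean of differences = -0.4375
Numerator Σ(Δx_t−Δx̄)(Δx_{t+1}−Δx̄) = -167.6652
Denominator Σ(Δx_t−Δx̄)² = 342.1588
r_1(Δx) = -167.6652 / 342.1588 = -0.490

-0.490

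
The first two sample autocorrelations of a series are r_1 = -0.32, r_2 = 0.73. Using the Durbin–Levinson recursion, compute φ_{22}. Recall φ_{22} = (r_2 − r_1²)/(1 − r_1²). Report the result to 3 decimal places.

φ_{22} = (r_2 − r_1²) / (1 − r_1²)
r_1² = (-0.32)² = 0.1024
Numerator = 0.73 − 0.1024 = 0.6276; denominator = 1 − 0.1024 = 0.8976
φ_{22} = 0.6276 / 0.8976 = 0.699

0.699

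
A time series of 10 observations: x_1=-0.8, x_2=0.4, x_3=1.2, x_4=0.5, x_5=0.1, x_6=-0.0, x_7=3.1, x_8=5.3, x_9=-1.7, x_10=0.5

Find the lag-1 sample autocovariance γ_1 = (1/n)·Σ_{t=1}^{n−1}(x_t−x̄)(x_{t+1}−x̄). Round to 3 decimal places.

Mean x̄ = (-0.8 + 0.4 + 1.2 + 0.5 + 0.1 − 0.0 + 3.1 + 5.3 − 1.7 + 0.5)/10 = 0.8600
Σ_{t=1}^{9}(x_t−x̄)(x_{t+1}−x̄) = -1.0136
γ_1 = -1.0136 / 10 = -0.101

-0.101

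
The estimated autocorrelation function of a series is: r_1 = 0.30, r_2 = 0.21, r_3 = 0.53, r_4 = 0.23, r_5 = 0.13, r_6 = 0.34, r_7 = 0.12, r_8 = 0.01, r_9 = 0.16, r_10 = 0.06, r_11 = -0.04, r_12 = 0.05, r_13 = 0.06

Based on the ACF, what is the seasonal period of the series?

3

The largest autocorrelation is r_3 = 0.53, with a weaker echo at lag 6 (0.34); the remaining lags stay at or below 0.30. The elevated value at lag 1 (0.30), dropping to 0.21 at lag 2, reflects decaying short-term dependence rather than seasonality.
The dominant spike at lag 3 indicates a seasonal period of 3.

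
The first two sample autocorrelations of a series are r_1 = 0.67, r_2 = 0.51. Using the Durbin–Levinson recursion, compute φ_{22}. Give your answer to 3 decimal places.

0.111

φ_{22} = (r_2 − r_1²) / (1 − r_1²)
r_1² = (0.67)² = 0.4489
Numerator = 0.51 − 0.4489 = 0.0611; denominator = 1 − 0.4489 = 0.5511
φ_{22} = 0.0611 / 0.5511 = 0.111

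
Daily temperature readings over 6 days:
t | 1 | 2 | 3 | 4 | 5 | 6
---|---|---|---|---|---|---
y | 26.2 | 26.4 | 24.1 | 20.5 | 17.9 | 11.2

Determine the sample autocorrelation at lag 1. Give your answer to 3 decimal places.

0.437

Mean ȳ = (26.2 + 26.4 + 24.1 + 20.5 + 17.9 + 11.2)/6 = 21.0500
Σ(y_t−ȳ)(y_{t+1}−ȳ) = (27.5525) + (16.3175) + (-1.6775) + (1.7325) + (31.0275) = 74.9525
Denominator Σ(y_t−ȳ)² = 171.6950
r_1 = 74.9525 / 171.6950 = 0.437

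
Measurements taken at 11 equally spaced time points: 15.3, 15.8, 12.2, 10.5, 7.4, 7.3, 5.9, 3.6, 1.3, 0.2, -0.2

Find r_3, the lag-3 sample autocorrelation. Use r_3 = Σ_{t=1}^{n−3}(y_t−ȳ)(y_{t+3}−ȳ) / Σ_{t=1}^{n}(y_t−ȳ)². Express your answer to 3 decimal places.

Mean ȳ = (15.3 + 15.8 + 12.2 + 10.5 + 7.4 + 7.3 + 5.9 + 3.6 + 1.3 + 0.2 − 0.2)/11 = 7.2091
Numerator Σ_{t=1}^{8}(y_t−ȳ)(y_{t+3}−ȳ) = 59.1016
Denominator Σ(y_t−ȳ)² = 328.7291
r_3 = 59.1016 / 328.7291 = 0.180

0.180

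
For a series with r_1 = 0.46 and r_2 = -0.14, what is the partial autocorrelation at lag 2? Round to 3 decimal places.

φ_{22} = (r_2 − r_1²) / (1 − r_1²)
r_1² = (0.46)² = 0.2116
Numerator = -0.14 − 0.2116 = -0.3516; denominator = 1 − 0.2116 = 0.7884
φ_{22} = -0.3516 / 0.7884 = -0.446

-0.446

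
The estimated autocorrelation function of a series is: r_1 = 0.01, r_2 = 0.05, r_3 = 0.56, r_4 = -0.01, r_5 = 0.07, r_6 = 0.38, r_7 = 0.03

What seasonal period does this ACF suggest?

3

The largest autocorrelation is r_3 = 0.56, with a weaker echo at lag 6 (0.38); the remaining lags stay at or below 0.07.
The dominant spike at lag 3 indicates a seasonal period of 3.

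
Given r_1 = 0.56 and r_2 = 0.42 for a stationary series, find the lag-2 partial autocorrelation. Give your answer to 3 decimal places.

0.155

φ_{22} = (r_2 − r_1²) / (1 − r_1²)
r_1² = (0.56)² = 0.3136
Numerator = 0.42 − 0.3136 = 0.1064; denominator = 1 − 0.3136 = 0.6864
φ_{22} = 0.1064 / 0.6864 = 0.155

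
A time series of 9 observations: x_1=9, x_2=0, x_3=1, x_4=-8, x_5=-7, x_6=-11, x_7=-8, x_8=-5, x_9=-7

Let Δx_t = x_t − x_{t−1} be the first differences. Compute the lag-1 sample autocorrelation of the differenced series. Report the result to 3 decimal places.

-0.318

First differences Δx: -9, 1, -9, 1, -4, 3, 3, -2
Mean of differences = -2.0000
Numerator Σ(Δx_t−Δx̄)(Δx_{t+1}−Δx̄) = -54.0000
Denominator Σ(Δx_t−Δx̄)² = 170.0000
r_1(Δx) = -54.0000 / 170.0000 = -0.318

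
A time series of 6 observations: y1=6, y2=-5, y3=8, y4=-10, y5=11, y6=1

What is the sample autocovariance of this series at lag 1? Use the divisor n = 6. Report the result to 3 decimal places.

Mean ȳ = (6 − 5 + 8 − 10 + 11 + 1)/6 = 1.8333
Σ_{t=1}^{5}(y_t−ȳ)(y_{t+1}−ȳ) = -259.6944
γ_1 = -259.6944 / 6 = -43.282

-43.282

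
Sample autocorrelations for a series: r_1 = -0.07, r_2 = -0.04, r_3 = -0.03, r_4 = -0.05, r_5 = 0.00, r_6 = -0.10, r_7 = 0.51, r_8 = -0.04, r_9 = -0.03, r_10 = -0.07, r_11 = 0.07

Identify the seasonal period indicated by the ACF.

The largest autocorrelation is r_7 = 0.51; the remaining lags stay at or below 0.07.
The dominant spike at lag 7 indicates a seasonal period of 7.

7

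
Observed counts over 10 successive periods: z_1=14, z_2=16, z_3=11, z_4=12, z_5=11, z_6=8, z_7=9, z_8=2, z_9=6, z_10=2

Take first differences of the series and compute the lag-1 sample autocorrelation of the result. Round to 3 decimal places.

-0.775

First differences Δz: 2, -5, 1, -1, -3, 1, -7, 4, -4
Mean of differences = -1.3333
Numerator Σ(Δz_t−Δz̄)(Δz_{t+1}−Δz̄) = -82.1111
Denominator Σ(Δz_t−Δz̄)² = 106.0000
r_1(Δz) = -82.1111 / 106.0000 = -0.775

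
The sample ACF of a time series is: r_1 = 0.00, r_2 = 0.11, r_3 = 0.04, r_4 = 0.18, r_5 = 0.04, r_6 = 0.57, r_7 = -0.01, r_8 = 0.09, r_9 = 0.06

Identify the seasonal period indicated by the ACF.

The largest autocorrelation is r_6 = 0.57; the remaining lags stay at or below 0.18.
The dominant spike at lag 6 indicates a seasonal period of 6.

6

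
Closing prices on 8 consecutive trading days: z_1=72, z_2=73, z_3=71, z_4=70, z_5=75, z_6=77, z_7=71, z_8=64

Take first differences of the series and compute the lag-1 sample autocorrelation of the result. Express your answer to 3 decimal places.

First differences Δz: 1, -2, -1, 5, 2, -6, -7
Mean of differences = -1.1429
Numerator Σ(Δz_t−Δz̄)(Δz_{t+1}−Δz̄) = 31.4082
Denominator Σ(Δz_t−Δz̄)² = 110.8571
r_1(Δz) = 31.4082 / 110.8571 = 0.283

0.283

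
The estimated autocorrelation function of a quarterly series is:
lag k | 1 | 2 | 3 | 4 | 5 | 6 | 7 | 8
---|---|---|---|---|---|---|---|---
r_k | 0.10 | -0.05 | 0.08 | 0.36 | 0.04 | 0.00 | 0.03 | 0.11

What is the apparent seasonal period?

4

The largest autocorrelation is r_4 = 0.36; the remaining lags stay at or below 0.11.
The dominant spike at lag 4 indicates a seasonal period of 4.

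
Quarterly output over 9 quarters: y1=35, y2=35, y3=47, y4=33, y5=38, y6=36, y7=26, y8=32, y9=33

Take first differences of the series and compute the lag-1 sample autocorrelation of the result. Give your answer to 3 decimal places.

First differences Δy: 0, 12, -14, 5, -2, -10, 6, 1
Mean of differences = -0.2500
Numerator Σ(Δy_t−Δȳ)(Δy_{t+1}−Δȳ) = -282.8125
Denominator Σ(Δy_t−Δȳ)² = 505.5000
r_1(Δy) = -282.8125 / 505.5000 = -0.559

-0.559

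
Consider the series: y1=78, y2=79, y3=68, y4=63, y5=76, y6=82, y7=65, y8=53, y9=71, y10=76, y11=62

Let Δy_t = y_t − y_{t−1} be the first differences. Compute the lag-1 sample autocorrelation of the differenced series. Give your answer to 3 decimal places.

First differences Δy: 1, -11, -5, 13, 6, -17, -12, 18, 5, -14
Mean of differences = -1.6000
Numerator Σ(Δy_t−Δȳ)(Δy_{t+1}−Δȳ) = -44.3600
Denominator Σ(Δy_t−Δȳ)² = 1304.4000
r_1(Δy) = -44.3600 / 1304.4000 = -0.034

-0.034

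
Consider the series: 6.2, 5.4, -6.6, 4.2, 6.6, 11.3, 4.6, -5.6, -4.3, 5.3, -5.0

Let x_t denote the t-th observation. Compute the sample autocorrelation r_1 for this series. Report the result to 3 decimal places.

0.072

Mean x̄ = (6.2 + 5.4 − 6.6 + 4.2 + 6.6 + 11.3 + 4.6 − 5.6 − 4.3 + 5.3 − 5.0)/11 = 2.0091
Numerator Σ_{t=1}^{10}(x_t−x̄)(x_{t+1}−x̄) = 27.4036
Denominator Σ(x_t−x̄)² = 379.7491
r_1 = 27.4036 / 379.7491 = 0.072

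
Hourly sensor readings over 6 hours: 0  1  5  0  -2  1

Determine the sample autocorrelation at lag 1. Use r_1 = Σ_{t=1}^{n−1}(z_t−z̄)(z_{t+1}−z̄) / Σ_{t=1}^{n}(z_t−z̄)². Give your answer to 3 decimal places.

-0.038

Mean z̄ = (0 + 1 + 5 + 0 − 2 + 1)/6 = 0.8333
Σ(z_t−z̄)(z_{t+1}−z̄) = (-0.1389) + (0.6944) + (-3.4722) + (2.3611) + (-0.4722) = -1.0278
Denominator Σ(z_t−z̄)² = 26.8333
r_1 = -1.0278 / 26.8333 = -0.038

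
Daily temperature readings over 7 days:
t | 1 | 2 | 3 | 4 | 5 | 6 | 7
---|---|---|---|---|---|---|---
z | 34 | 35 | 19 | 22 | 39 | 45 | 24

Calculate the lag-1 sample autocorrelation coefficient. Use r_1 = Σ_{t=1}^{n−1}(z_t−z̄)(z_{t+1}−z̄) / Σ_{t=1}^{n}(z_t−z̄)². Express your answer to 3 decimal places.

Mean z̄ = (34 + 35 + 19 + 22 + 39 + 45 + 24)/7 = 31.1429
Deviations from mean: 2.8571, 3.8571, -12.1429, -9.1429, 7.8571, 13.8571, -7.1429
Numerator Σ_{t=1}^{6}(z_t−z̄)(z_{t+1}−z̄) = 13.2653
Denominator Σ(z_t−z̄)² = 558.8571
r_1 = 13.2653 / 558.8571 = 0.024

0.024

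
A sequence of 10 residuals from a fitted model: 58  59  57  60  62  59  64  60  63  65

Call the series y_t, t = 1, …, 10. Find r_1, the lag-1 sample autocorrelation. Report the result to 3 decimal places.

Mean ȳ = (58 + 59 + 57 + 60 + 62 + 59 + 64 + 60 + 63 + 65)/10 = 60.7000
Numerator Σ_{t=1}^{9}(y_t−ȳ)(y_{t+1}−ȳ) = 10.7100
Denominator Σ(y_t−ȳ)² = 64.1000
r_1 = 10.7100 / 64.1000 = 0.167

0.167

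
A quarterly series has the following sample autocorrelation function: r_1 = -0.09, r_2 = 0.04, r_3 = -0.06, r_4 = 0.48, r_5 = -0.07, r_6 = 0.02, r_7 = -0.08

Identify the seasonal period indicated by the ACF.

4

The largest autocorrelation is r_4 = 0.48; the remaining lags stay at or below 0.04.
The dominant spike at lag 4 indicates a seasonal period of 4.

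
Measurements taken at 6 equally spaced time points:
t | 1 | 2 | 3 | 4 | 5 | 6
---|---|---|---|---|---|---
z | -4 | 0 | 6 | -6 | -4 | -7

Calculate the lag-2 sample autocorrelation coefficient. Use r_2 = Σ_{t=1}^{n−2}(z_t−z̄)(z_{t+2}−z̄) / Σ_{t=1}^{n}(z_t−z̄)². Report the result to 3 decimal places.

-0.160

Mean z̄ = (-4 + 0 + 6 − 6 − 4 − 7)/6 = -2.5000
Deviations from mean: -1.5000, 2.5000, 8.5000, -3.5000, -1.5000, -4.5000
Σ(z_t−z̄)(z_{t+2}−z̄) = (-12.7500) + (-8.7500) + (-12.7500) + (15.7500) = -18.5000
Denominator Σ(z_t−z̄)² = 115.5000
r_2 = -18.5000 / 115.5000 = -0.160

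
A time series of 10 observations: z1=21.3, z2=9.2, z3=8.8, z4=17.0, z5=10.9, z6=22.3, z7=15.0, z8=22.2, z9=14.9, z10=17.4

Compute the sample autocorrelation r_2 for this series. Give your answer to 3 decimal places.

Mean z̄ = (21.3 + 9.2 + 8.8 + 17.0 + 10.9 + 22.3 + 15.0 + 22.2 + 14.9 + 17.4)/10 = 15.9000
Numerator Σ_{t=1}^{8}(z_t−z̄)(z_{t+2}−z̄) = 52.0000
Denominator Σ(z_t−z̄)² = 235.3800
r_2 = 52.0000 / 235.3800 = 0.221

0.221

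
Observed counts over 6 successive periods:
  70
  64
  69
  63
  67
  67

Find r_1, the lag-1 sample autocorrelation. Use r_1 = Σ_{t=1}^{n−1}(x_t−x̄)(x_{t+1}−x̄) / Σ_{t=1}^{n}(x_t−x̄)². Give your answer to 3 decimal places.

Mean x̄ = (70 + 64 + 69 + 63 + 67 + 67)/6 = 66.6667
Deviations from mean: 3.3333, -2.6667, 2.3333, -3.6667, 0.3333, 0.3333
Σ(x_t−x̄)(x_{t+1}−x̄) = (-8.8889) + (-6.2222) + (-8.5556) + (-1.2222) + (0.1111) = -24.7778
Denominator Σ(x_t−x̄)² = 37.3333
r_1 = -24.7778 / 37.3333 = -0.664

-0.664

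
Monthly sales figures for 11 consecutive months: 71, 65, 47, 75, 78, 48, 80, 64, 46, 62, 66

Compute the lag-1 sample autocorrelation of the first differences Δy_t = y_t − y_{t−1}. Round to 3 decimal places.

First differences Δy: -6, -18, 28, 3, -30, 32, -16, -18, 16, 4
Mean of differences = -0.5000
Numerator Σ(Δy_t−Δȳ)(Δy_{t+1}−Δȳ) = -1811.7500
Denominator Σ(Δy_t−Δȳ)² = 3926.5000
r_1(Δy) = -1811.7500 / 3926.5000 = -0.461

-0.461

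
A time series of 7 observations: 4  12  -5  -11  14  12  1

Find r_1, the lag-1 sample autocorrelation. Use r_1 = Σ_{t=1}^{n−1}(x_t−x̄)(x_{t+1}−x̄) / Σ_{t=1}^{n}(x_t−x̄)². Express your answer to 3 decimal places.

Mean x̄ = (4 + 12 − 5 − 11 + 14 + 12 + 1)/7 = 3.8571
Deviations from mean: 0.1429, 8.1429, -8.8571, -14.8571, 10.1429, 8.1429, -2.8571
Numerator Σ_{t=1}^{6}(x_t−x̄)(x_{t+1}−x̄) = -30.7347
Denominator Σ(x_t−x̄)² = 542.8571
r_1 = -30.7347 / 542.8571 = -0.057

-0.057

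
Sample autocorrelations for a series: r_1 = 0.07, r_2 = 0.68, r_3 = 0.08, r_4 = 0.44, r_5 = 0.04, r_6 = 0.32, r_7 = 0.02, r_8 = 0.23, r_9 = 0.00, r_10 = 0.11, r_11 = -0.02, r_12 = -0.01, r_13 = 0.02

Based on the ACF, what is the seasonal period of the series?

2

The largest autocorrelation is r_2 = 0.68, with weaker echoes at lags 4 (0.44), 6 (0.32) and 8 (0.23); the remaining lags stay at or below 0.11.
The dominant spike at lag 2 indicates a seasonal period of 2.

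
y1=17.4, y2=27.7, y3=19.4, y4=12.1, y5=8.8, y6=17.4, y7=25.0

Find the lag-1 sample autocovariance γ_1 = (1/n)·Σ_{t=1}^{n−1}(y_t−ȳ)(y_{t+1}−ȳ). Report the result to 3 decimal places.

Mean ȳ = (17.4 + 27.7 + 19.4 + 12.1 + 8.8 + 17.4 + 25.0)/7 = 18.2571
Deviations: -0.8571, 9.4429, 1.1429, -6.1571, -9.4571, -0.8571, 6.7429
Σ_{t=1}^{6}(y_t−ȳ)(y_{t+1}−ȳ) = 56.2167
γ_1 = 56.2167 / 7 = 8.031

8.031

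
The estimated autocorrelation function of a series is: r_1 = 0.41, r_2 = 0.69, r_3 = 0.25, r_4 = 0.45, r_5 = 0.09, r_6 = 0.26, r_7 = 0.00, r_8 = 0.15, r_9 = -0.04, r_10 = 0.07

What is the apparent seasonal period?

The largest autocorrelation is r_2 = 0.69, with a weaker echo at lag 4 (0.45); the remaining lags stay at or below 0.41.
The dominant spike at lag 2 indicates a seasonal period of 2.

2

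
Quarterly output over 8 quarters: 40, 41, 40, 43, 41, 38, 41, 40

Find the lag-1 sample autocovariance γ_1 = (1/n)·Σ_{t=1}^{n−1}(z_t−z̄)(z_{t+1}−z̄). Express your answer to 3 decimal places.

Mean z̄ = (40 + 41 + 40 + 43 + 41 + 38 + 41 + 40)/8 = 40.5000
Σ_{t=1}^{7}(z_t−z̄)(z_{t+1}−z̄) = -3.2500
γ_1 = -3.2500 / 8 = -0.406

-0.406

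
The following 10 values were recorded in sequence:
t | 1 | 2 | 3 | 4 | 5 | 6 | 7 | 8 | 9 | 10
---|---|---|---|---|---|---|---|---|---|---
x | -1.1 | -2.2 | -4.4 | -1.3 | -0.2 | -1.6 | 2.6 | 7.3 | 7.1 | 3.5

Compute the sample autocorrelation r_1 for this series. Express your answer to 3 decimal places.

0.712

Mean x̄ = (-1.1 − 2.2 − 4.4 − 1.3 − 0.2 − 1.6 + 2.6 + 7.3 + 7.1 + 3.5)/10 = 0.9700
Numerator Σ_{t=1}^{9}(x_t−x̄)(x_{t+1}−x̄) = 101.8781
Denominator Σ(x_t−x̄)² = 143.0010
r_1 = 101.8781 / 143.0010 = 0.712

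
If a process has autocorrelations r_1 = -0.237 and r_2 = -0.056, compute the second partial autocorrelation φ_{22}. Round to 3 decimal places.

φ_{22} = (r_2 − r_1²) / (1 − r_1²)
r_1² = (-0.237)² = 0.056169
Numerator = -0.056 − 0.0562 = -0.1122; denominator = 1 − 0.0562 = 0.9438
φ_{22} = -0.1122 / 0.9438 = -0.119

-0.119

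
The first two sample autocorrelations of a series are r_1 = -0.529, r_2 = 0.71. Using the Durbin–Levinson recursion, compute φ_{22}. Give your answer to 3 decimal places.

φ_{22} = (r_2 − r_1²) / (1 − r_1²)
r_1² = (-0.529)² = 0.279841
Numerator = 0.71 − 0.2798 = 0.4302; denominator = 1 − 0.2798 = 0.7202
φ_{22} = 0.4302 / 0.7202 = 0.597

0.597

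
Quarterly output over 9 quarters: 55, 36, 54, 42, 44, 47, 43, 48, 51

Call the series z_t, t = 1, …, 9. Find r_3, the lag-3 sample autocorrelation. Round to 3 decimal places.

Mean z̄ = (55 + 36 + 54 + 42 + 44 + 47 + 43 + 48 + 51)/9 = 46.6667
Σ(z_t−z̄)(z_{t+3}−z̄) = (-38.8889) + (28.4444) + (2.4444) + (17.1111) + (-3.5556) + (1.4444) = 7.0000
Denominator Σ(z_t−z̄)² = 300.0000
r_3 = 7.0000 / 300.0000 = 0.023

0.023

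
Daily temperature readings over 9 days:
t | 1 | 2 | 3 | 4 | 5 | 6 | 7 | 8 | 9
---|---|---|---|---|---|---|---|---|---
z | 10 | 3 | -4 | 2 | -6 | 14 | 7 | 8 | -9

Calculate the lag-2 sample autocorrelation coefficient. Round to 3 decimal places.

Mean z̄ = (10 + 3 − 4 + 2 − 6 + 14 + 7 + 8 − 9)/9 = 2.7778
Σ(z_t−z̄)(z_{t+2}−z̄) = (-48.9506) + (-0.1728) + (59.4938) + (-8.7284) + (-37.0617) + (58.6049) + (-49.7284) = -26.5432
Denominator Σ(z_t−z̄)² = 485.5556
r_2 = -26.5432 / 485.5556 = -0.055

-0.055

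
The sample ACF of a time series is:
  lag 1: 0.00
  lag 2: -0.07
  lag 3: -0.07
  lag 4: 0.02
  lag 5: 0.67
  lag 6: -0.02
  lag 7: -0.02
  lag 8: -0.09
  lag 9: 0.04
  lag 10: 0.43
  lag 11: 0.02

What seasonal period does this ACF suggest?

The largest autocorrelation is r_5 = 0.67, with a weaker echo at lag 10 (0.43); the remaining lags stay at or below 0.04.
The dominant spike at lag 5 indicates a seasonal period of 5.

5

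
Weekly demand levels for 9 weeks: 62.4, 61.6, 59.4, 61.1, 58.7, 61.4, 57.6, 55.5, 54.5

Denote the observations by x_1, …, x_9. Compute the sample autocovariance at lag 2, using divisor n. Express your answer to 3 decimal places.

Mean x̄ = (62.4 + 61.6 + 59.4 + 61.1 + 58.7 + 61.4 + 57.6 + 55.5 + 54.5)/9 = 59.1333
Σ_{t=1}^{7}(x_t−x̄)(x_{t+2}−x̄) = 9.5978
γ_2 = 9.5978 / 9 = 1.066

1.066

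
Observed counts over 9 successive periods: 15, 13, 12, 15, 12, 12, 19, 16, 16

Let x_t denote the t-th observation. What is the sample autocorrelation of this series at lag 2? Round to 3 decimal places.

-0.117

Mean x̄ = (15 + 13 + 12 + 15 + 12 + 12 + 19 + 16 + 16)/9 = 14.4444
Numerator Σ_{t=1}^{7}(x_t−x̄)(x_{t+2}−x̄) = -5.3951
Denominator Σ(x_t−x̄)² = 46.2222
r_2 = -5.3951 / 46.2222 = -0.117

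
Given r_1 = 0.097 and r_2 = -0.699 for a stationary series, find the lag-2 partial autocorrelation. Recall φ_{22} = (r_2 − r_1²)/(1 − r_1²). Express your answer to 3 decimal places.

-0.715

φ_{22} = (r_2 − r_1²) / (1 − r_1²)
r_1² = (0.097)² = 0.009409
Numerator = -0.699 − 0.0094 = -0.7084; denominator = 1 − 0.0094 = 0.9906
φ_{22} = -0.7084 / 0.9906 = -0.715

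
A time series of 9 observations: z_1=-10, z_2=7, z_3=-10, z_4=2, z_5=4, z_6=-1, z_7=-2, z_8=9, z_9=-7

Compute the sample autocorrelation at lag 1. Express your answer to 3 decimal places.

-0.574

Mean z̄ = (-10 + 7 − 10 + 2 + 4 − 1 − 2 + 9 − 7)/9 = -0.8889
Numerator Σ_{t=1}^{8}(z_t−z̄)(z_{t+1}−z̄) = -227.7901
Denominator Σ(z_t−z̄)² = 396.8889
r_1 = -227.7901 / 396.8889 = -0.574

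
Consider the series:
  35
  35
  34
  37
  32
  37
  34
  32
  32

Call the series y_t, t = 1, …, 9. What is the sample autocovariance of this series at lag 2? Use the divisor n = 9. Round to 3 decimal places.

0.557

Mean ȳ = (35 + 35 + 34 + 37 + 32 + 37 + 34 + 32 + 32)/9 = 34.2222
Σ_{t=1}^{7}(y_t−ȳ)(y_{t+2}−ȳ) = 5.0123
γ_2 = 5.0123 / 9 = 0.557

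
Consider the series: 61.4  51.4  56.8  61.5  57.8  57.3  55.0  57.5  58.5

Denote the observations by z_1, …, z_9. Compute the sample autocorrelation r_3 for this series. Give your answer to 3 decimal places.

0.050

Mean z̄ = (61.4 + 51.4 + 56.8 + 61.5 + 57.8 + 57.3 + 55.0 + 57.5 + 58.5)/9 = 57.4667
Numerator Σ_{t=1}^{6}(z_t−z̄)(z_{t+3}−z̄) = 3.8433
Denominator Σ(z_t−z̄)² = 76.2800
r_3 = 3.8433 / 76.2800 = 0.050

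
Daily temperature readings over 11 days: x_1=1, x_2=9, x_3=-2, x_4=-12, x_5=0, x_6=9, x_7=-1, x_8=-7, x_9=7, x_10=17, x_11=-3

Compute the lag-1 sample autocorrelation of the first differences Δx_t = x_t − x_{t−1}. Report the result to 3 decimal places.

First differences Δx: 8, -11, -10, 12, 9, -10, -6, 14, 10, -20
Mean of differences = -0.4000
Numerator Σ(Δx_t−Δx̄)(Δx_{t+1}−Δx̄) = -160.9600
Denominator Σ(Δx_t−Δx̄)² = 1340.4000
r_1(Δx) = -160.9600 / 1340.4000 = -0.120

-0.120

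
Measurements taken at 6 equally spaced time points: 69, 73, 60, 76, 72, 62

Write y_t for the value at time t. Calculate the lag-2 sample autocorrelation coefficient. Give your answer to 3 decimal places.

Mean ȳ = (69 + 73 + 60 + 76 + 72 + 62)/6 = 68.6667
Deviations from mean: 0.3333, 4.3333, -8.6667, 7.3333, 3.3333, -6.6667
Σ(y_t−ȳ)(y_{t+2}−ȳ) = (-2.8889) + (31.7778) + (-28.8889) + (-48.8889) = -48.8889
Denominator Σ(y_t−ȳ)² = 203.3333
r_2 = -48.8889 / 203.3333 = -0.240

-0.240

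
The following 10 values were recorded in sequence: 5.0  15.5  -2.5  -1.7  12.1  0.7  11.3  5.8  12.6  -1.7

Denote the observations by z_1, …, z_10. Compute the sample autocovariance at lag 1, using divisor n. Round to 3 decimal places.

Mean z̄ = (5.0 + 15.5 − 2.5 − 1.7 + 12.1 + 0.7 + 11.3 + 5.8 + 12.6 − 1.7)/10 = 5.7100
Σ_{t=1}^{9}(z_t−z̄)(z_{t+1}−z̄) = -183.7921
γ_1 = -183.7921 / 10 = -18.379

-18.379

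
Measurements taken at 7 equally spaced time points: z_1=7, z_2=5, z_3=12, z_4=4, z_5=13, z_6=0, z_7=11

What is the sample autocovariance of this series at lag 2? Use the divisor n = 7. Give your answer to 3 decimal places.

11.029

Mean z̄ = (7 + 5 + 12 + 4 + 13 + 0 + 11)/7 = 7.4286
Σ_{t=1}^{5}(z_t−z̄)(z_{t+2}−z̄) = 77.2041
γ_2 = 77.2041 / 7 = 11.029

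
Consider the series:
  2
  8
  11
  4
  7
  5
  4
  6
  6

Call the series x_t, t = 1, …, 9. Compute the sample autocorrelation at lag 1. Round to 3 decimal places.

-0.158

Mean x̄ = (2 + 8 + 11 + 4 + 7 + 5 + 4 + 6 + 6)/9 = 5.8889
Numerator Σ_{t=1}^{8}(x_t−x̄)(x_{t+1}−x̄) = -8.6790
Denominator Σ(x_t−x̄)² = 54.8889
r_1 = -8.6790 / 54.8889 = -0.158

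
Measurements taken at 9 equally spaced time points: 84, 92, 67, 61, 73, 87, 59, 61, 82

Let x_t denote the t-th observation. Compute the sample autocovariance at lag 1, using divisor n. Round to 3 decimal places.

Mean x̄ = (84 + 92 + 67 + 61 + 73 + 87 + 59 + 61 + 82)/9 = 74.0000
Σ_{t=1}^{8}(x_t−x̄)(x_{t+1}−x̄) = 41.0000
γ_1 = 41.0000 / 9 = 4.556

4.556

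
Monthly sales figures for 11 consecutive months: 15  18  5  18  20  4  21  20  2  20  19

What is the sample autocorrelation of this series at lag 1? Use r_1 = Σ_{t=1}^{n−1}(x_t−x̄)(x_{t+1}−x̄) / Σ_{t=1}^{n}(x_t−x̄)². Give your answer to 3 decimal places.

Mean x̄ = (15 + 18 + 5 + 18 + 20 + 4 + 21 + 20 + 2 + 20 + 19)/11 = 14.7273
Numerator Σ_{t=1}^{10}(x_t−x̄)(x_{t+1}−x̄) = -247.9835
Denominator Σ(x_t−x̄)² = 534.1818
r_1 = -247.9835 / 534.1818 = -0.464

-0.464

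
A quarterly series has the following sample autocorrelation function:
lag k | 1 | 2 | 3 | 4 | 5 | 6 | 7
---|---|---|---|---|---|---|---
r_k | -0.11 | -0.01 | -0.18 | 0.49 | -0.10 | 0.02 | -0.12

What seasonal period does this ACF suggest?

4

The largest autocorrelation is r_4 = 0.49; the remaining lags stay at or below 0.02.
The dominant spike at lag 4 indicates a seasonal period of 4.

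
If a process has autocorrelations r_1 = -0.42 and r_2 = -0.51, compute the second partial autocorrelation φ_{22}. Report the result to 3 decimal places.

φ_{22} = (r_2 − r_1²) / (1 − r_1²)
r_1² = (-0.42)² = 0.1764
Numerator = -0.51 − 0.1764 = -0.6864; denominator = 1 − 0.1764 = 0.8236
φ_{22} = -0.6864 / 0.8236 = -0.833

-0.833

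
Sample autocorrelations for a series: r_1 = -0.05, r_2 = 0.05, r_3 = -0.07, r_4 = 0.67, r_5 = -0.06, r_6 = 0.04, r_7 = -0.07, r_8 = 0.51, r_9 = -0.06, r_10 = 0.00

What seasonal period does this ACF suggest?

The largest autocorrelation is r_4 = 0.67, with a weaker echo at lag 8 (0.51); the remaining lags stay at or below 0.05.
The dominant spike at lag 4 indicates a seasonal period of 4.

4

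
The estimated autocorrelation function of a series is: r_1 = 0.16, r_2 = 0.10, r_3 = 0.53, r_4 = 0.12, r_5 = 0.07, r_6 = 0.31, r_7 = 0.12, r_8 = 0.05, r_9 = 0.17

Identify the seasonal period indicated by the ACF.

The largest autocorrelation is r_3 = 0.53, with weaker echoes at lags 6 (0.31) and 9 (0.17); the remaining lags stay at or below 0.16.
The dominant spike at lag 3 indicates a seasonal period of 3.

3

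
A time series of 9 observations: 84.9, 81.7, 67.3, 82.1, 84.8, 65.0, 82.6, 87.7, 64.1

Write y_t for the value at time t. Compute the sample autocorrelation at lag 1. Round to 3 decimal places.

-0.374

Mean ȳ = (84.9 + 81.7 + 67.3 + 82.1 + 84.8 + 65.0 + 82.6 + 87.7 + 64.1)/9 = 77.8000
Numerator Σ_{t=1}^{8}(y_t−ȳ)(y_{t+1}−ȳ) = -267.4600
Denominator Σ(y_t−ȳ)² = 715.9400
r_1 = -267.4600 / 715.9400 = -0.374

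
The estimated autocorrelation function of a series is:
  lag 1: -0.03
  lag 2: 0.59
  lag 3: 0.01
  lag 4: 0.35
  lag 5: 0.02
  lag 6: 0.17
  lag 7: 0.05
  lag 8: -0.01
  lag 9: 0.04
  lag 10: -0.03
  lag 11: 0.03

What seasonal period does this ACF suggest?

2

The largest autocorrelation is r_2 = 0.59, with weaker echoes at lags 4 (0.35) and 6 (0.17); the remaining lags stay at or below 0.05.
The dominant spike at lag 2 indicates a seasonal period of 2.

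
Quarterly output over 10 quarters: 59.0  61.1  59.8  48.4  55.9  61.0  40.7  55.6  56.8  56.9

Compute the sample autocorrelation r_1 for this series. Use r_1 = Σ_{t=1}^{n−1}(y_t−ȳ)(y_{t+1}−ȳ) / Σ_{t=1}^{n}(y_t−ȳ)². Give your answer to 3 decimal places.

Mean ȳ = (59.0 + 61.1 + 59.8 + 48.4 + 55.9 + 61.0 + 40.7 + 55.6 + 56.8 + 56.9)/10 = 55.5200
Numerator Σ_{t=1}^{9}(y_t−ȳ)(y_{t+1}−ȳ) = -68.3264
Denominator Σ(y_t−ȳ)² = 365.6160
r_1 = -68.3264 / 365.6160 = -0.187

-0.187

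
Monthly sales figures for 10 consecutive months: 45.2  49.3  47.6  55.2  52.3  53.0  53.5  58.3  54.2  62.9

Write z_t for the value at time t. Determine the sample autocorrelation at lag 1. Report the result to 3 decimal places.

0.238

Mean z̄ = (45.2 + 49.3 + 47.6 + 55.2 + 52.3 + 53.0 + 53.5 + 58.3 + 54.2 + 62.9)/10 = 53.1500
Numerator Σ_{t=1}^{9}(z_t−z̄)(z_{t+1}−z̄) = 56.3775
Denominator Σ(z_t−z̄)² = 236.5850
r_1 = 56.3775 / 236.5850 = 0.238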